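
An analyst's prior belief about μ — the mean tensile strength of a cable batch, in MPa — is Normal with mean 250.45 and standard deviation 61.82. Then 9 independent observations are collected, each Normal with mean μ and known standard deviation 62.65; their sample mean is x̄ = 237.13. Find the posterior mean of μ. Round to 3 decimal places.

Posterior mean ≈ 238.494

With known σ, the Normal prior is conjugate. Weight on the data is w = (n/σ²)/(n/σ² + 1/τ₀²) = 0.00229298/(0.00229298+0.00026166) = 0.89757.
Posterior mean = w·x̄ + (1−w)·μ₀ = 0.89757·237.13 + 0.10243·250.45 = 238.494.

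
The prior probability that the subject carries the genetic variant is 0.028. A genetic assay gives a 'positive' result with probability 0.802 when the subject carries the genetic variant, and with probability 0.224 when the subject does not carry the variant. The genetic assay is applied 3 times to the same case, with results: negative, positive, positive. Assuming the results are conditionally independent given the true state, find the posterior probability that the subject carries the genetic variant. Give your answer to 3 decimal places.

With H the event that the subject carries the genetic variant, the joint likelihood of the observed sequence is P(data|H) = 0.198·0.802·0.802 = 0.12735 and P(data|¬H) = 0.776·0.224·0.224 = 0.038937.
Bayes: P(H|data) = 0.028·0.12735 / (0.028·0.12735 + 0.972·0.038937) = 0.0035659/0.041412 = 0.0861.

Posterior P(H) ≈ 0.086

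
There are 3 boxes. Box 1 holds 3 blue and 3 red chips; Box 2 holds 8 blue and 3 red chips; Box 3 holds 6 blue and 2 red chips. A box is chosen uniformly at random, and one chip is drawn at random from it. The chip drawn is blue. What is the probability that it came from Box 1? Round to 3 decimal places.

Tabulate prior·likelihood by source: [1] prior 0.333333, lik 0.5, product 0.1667; [2] prior 0.333333, lik 0.7273, product 0.2424; [3] prior 0.333333, lik 0.75, product 0.2500.
Normalizing constant = 0.65909; the posterior for Box 1 is its product over the sum, 0.1667/0.65909 = 0.253.

Posterior probability ≈ 0.253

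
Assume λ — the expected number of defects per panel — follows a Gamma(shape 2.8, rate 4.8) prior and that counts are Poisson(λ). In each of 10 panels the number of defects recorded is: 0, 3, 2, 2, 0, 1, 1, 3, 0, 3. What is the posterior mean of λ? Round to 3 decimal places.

Posterior mean ≈ 1.203

The Poisson likelihood adds the total count to the shape and the number of exposure periods to the rate. Here ∑xᵢ = 15 and n = 10, so shape 2.8→17.8 and rate 4.8→14.8.
Posterior mean = shape/rate = 17.8/14.8 = 1.203.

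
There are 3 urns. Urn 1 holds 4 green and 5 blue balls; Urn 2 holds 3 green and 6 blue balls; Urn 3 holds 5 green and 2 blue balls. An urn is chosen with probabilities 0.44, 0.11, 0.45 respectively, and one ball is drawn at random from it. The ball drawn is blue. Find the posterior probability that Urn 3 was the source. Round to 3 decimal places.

P(blue|Urn 1) = 0.5556; P(blue|Urn 2) = 0.6667; P(blue|Urn 3) = 0.2857.
Prior × likelihood for each source: 0.44·0.5556=0.2444, 0.11·0.6667=0.07333, 0.45·0.2857=0.1286. Summing gives P(blue) = 0.44635.
P(Urn 3 | blue) = 0.1286 / 0.44635 = 0.288.

Posterior probability ≈ 0.288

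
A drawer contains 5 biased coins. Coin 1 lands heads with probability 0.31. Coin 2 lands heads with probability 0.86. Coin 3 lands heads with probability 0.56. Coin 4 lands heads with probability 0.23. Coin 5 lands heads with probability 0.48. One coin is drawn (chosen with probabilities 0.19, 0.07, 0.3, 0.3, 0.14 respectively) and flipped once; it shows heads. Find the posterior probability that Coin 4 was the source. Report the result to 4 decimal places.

P(heads|C1) = 0.31; P(heads|C2) = 0.86; P(heads|C3) = 0.56; P(heads|C4) = 0.23; P(heads|C5) = 0.48.
Prior × likelihood for each source: 0.19·0.31=0.05890, 0.07·0.86=0.06020, 0.3·0.56=0.1680, 0.3·0.23=0.06900, 0.14·0.48=0.06720. Summing gives P(heads) = 0.42330.
P(Coin 4 | heads) = 0.06900 / 0.42330 = 0.1630.

Posterior probability ≈ 0.1630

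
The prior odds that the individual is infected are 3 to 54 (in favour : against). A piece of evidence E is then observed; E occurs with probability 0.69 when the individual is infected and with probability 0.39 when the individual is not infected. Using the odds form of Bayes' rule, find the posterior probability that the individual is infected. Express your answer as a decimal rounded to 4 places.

Posterior probability ≈ 0.0895

Prior odds = 3/54 = 0.055556.
Likelihood ratio for E = 0.69/0.39 = 1.7692.
Posterior odds = prior odds × LR = 0.098291.
Posterior probability = odds/(1+odds) = 0.098291/1.0983 = 0.0895.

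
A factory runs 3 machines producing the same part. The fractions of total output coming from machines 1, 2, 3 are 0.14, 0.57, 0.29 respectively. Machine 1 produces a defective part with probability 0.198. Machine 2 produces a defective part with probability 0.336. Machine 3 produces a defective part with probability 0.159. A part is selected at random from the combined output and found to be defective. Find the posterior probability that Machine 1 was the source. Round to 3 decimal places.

Tabulate prior·likelihood by source: [1] prior 0.14, lik 0.198, product 0.02772; [2] prior 0.57, lik 0.336, product 0.1915; [3] prior 0.29, lik 0.159, product 0.04611.
Normalizing constant = 0.26535; the posterior for Machine 1 is its product over the sum, 0.02772/0.26535 = 0.104.

Posterior probability ≈ 0.104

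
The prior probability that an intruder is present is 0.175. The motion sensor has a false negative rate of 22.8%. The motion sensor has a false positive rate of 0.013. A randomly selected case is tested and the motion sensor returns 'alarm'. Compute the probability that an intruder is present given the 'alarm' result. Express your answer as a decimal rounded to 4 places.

P(H | E) ≈ 0.9265

Write H for 'an intruder is present'. Prior odds H:¬H = 0.175/0.825 = 0.21212. For the 'alarm' outcome, the likelihood ratio is 0.772/0.013 = 59.385.
Posterior odds = 0.21212 × 59.385 = 12.597, so P(H|E) = 12.597/(1+12.597) = 0.9265.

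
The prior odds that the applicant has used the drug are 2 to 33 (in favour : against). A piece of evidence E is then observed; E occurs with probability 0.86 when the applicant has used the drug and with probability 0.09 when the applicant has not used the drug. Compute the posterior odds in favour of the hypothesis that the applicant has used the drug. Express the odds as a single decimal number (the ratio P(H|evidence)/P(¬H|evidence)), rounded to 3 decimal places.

Posterior odds ≈ 0.579

Prior odds = 2/33 = 0.060606.
Likelihood ratio for E = 0.86/0.09 = 9.5556.
Posterior odds = prior odds × LR = 0.57912.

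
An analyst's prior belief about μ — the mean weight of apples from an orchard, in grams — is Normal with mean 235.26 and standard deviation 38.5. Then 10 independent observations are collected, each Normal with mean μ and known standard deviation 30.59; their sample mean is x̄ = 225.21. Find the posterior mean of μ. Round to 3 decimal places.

Posterior mean ≈ 225.807

Prior precision 1/τ₀² = 1/38.5² = 0.00067465; data precision n/σ² = 10/30.59² = 0.0106866.
Posterior precision = 0.00067465 + 0.0106866 = 0.0113613.
Posterior mean = (0.00067465·235.26 + 0.0106866·225.21) / 0.0113613 = 225.807.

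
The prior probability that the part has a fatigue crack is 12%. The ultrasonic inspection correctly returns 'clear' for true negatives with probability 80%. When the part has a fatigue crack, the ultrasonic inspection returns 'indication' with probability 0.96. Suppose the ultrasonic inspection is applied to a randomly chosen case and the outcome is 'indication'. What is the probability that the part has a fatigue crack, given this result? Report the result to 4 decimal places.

Write H for 'the part has a fatigue crack'. Prior odds H:¬H = 0.12/0.88 = 0.13636. For the 'indication' outcome, the likelihood ratio is 0.96/0.2 = 4.8000.
Posterior odds = 0.13636 × 4.8000 = 0.65455, so P(H|E) = 0.65455/(1+0.65455) = 0.3956.

P(H | E) ≈ 0.3956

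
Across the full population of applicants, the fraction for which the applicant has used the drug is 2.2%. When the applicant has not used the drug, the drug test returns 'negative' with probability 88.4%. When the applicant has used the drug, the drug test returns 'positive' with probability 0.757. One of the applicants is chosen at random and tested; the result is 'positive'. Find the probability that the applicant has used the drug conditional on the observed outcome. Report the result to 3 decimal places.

P(H | E) ≈ 0.128

Write H for 'the applicant has used the drug'. Prior odds H:¬H = 0.022/0.978 = 0.022495. For the 'positive' outcome, the likelihood ratio is 0.757/0.116 = 6.5259.
Posterior odds = 0.022495 × 6.5259 = 0.14680, so P(H|E) = 0.14680/(1+0.14680) = 0.128.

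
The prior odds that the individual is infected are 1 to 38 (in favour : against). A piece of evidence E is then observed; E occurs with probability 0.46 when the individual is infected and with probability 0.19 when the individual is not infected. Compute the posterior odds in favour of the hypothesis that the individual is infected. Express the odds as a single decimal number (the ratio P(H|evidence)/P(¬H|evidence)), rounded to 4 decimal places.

Prior odds = 1/38 = 0.026316. In log-odds, ln(0.026316) = -3.6376.
Add log likelihood ratio: ln(2.4211) = 0.88420.
Posterior log-odds = -2.7534, so posterior odds = exp(-2.7534) = 0.063712.

Posterior odds ≈ 0.0637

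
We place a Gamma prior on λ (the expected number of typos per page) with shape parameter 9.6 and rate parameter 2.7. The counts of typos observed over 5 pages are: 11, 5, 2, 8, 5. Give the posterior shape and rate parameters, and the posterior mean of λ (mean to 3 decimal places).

Total count ∑xᵢ = 31 over n = 5 pages.
Gamma is conjugate to the Poisson likelihood: posterior is Gamma(shape = 9.6+31 = 40.6, rate = 2.7+5 = 7.7).
E[λ | data] = 40.6/7.7 = 5.273.

Posterior: Gamma(shape=40.6, rate=7.7); mean ≈ 5.273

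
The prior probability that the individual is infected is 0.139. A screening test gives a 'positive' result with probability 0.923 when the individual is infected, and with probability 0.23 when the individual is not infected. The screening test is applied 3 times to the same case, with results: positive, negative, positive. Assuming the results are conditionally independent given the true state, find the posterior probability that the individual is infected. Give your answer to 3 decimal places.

Posterior P(H) ≈ 0.206

Let H be the event that the individual is infected; start with P(H) = 0.139. P('positive'|H) = 0.923, P('positive'|¬H) = 0.23.
Update on result 1 ('positive'): P(H) ← 0.923·0.1390 / (0.923·0.1390 + 0.23·0.8610) = 0.12830/0.32633 = 0.3932.
Update on result 2 ('negative'): P(H) ← 0.077·0.3932 / (0.077·0.3932 + 0.77·0.6068) = 0.030273/0.49754 = 0.0608.
Update on result 3 ('positive'): P(H) ← 0.923·0.0608 / (0.923·0.0608 + 0.23·0.9392) = 0.056160/0.27217 = 0.2063.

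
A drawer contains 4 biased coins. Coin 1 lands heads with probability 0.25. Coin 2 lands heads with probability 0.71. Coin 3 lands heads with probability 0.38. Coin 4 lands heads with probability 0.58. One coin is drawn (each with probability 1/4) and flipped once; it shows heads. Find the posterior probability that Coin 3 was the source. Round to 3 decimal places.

Posterior probability ≈ 0.198

P(heads|C1) = 0.25; P(heads|C2) = 0.71; P(heads|C3) = 0.38; P(heads|C4) = 0.58.
Prior × likelihood for each source: 0.25·0.25=0.06250, 0.25·0.71=0.1775, 0.25·0.38=0.09500, 0.25·0.58=0.1450. Summing gives P(heads) = 0.48000.
P(Coin 3 | heads) = 0.09500 / 0.48000 = 0.198.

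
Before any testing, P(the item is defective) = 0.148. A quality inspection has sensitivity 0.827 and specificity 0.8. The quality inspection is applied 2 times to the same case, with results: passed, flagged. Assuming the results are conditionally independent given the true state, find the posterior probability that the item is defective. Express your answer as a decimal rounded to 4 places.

Posterior P(H) ≈ 0.1344

Let H be the event that the item is defective; start with P(H) = 0.148. P('flagged'|H) = 0.827, P('flagged'|¬H) = 0.2.
Update on result 1 ('passed'): P(H) ← 0.173·0.1480 / (0.173·0.1480 + 0.8·0.8520) = 0.025604/0.70720 = 0.0362.
Update on result 2 ('flagged'): P(H) ← 0.827·0.0362 / (0.827·0.0362 + 0.2·0.9638) = 0.029941/0.22270 = 0.1344.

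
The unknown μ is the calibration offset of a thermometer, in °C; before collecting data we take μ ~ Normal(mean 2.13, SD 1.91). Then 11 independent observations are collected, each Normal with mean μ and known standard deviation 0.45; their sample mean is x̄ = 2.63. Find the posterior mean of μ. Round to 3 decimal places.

Posterior mean ≈ 2.627

With known σ, the Normal prior is conjugate. Weight on the data is w = (n/σ²)/(n/σ² + 1/τ₀²) = 54.3210/(54.3210+0.274115) = 0.99498.
Posterior mean = w·x̄ + (1−w)·μ₀ = 0.99498·2.63 + 0.0050209·2.13 = 2.627.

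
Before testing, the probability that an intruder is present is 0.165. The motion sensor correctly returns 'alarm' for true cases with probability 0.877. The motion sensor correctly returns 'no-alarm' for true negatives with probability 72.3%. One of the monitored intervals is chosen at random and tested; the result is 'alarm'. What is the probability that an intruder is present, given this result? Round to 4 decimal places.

P(H | E) ≈ 0.3849

Write H for 'an intruder is present'. Prior odds H:¬H = 0.165/0.835 = 0.19760. For the 'alarm' outcome, the likelihood ratio is 0.877/0.277 = 3.1661.
Posterior odds = 0.19760 × 3.1661 = 0.62563, so P(H|E) = 0.62563/(1+0.62563) = 0.3849.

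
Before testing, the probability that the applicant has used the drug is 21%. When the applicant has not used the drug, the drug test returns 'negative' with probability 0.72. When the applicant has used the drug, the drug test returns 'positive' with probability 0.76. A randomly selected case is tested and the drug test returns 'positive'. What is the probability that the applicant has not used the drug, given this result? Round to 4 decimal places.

P(¬H | E) ≈ 0.5809

Let H be the event that the applicant has used the drug. P(H) = 0.21, so P(¬H) = 0.79. With E the 'positive' result, P(E|H) = 0.76 and P(E|¬H) = 0.28.
P(E) = 0.76·0.21 + 0.28·0.79 = 0.15960 + 0.22120 = 0.38080.
By Bayes' theorem, P(H|E) = 0.15960 / 0.38080 = 0.4191. Hence P(¬H|E) = 1 − 0.4191 = 0.5809.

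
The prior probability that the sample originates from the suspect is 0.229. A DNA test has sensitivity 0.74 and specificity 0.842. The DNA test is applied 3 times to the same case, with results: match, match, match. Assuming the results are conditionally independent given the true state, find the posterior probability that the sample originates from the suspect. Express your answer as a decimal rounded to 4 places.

Posterior P(H) ≈ 0.9683

Let H be the event that the sample originates from the suspect; start with P(H) = 0.229. P('match'|H) = 0.74, P('match'|¬H) = 0.158.
Update on result 1 ('match'): P(H) ← 0.74·0.2290 / (0.74·0.2290 + 0.158·0.7710) = 0.16946/0.29128 = 0.5818.
Update on result 2 ('match'): P(H) ← 0.74·0.5818 / (0.74·0.5818 + 0.158·0.4182) = 0.43052/0.49660 = 0.8669.
Update on result 3 ('match'): P(H) ← 0.74·0.8669 / (0.74·0.8669 + 0.158·0.1331) = 0.64153/0.66256 = 0.9683.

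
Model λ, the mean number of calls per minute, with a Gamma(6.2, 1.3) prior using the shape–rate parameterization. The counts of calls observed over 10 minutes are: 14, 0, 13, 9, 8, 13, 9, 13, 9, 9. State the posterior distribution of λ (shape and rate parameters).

Posterior: Gamma(shape=103.2, rate=11.3)

The Poisson likelihood adds the total count to the shape and the number of exposure periods to the rate. Here ∑xᵢ = 97 and n = 10, so shape 6.2→103.2 and rate 1.3→11.3.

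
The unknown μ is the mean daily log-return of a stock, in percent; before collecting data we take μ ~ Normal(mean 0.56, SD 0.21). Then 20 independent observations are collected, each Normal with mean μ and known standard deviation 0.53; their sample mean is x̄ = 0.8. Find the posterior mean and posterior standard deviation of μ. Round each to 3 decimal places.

Prior precision 1/τ₀² = 1/0.21² = 22.6757; data precision n/σ² = 20/0.53² = 71.1997.
Posterior precision = 22.6757 + 71.1997 = 93.8755, giving posterior SD = 1/√93.8755 = 0.103.
Posterior mean = (22.6757·0.56 + 71.1997·0.8) / 93.8755 = 0.742.

Posterior mean ≈ 0.742; posterior SD ≈ 0.103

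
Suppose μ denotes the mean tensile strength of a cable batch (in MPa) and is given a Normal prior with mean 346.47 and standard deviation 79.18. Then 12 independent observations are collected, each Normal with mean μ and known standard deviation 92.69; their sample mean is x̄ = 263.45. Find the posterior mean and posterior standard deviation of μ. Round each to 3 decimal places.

Posterior mean ≈ 271.959; posterior SD ≈ 25.349

Prior precision 1/τ₀² = 1/79.18² = 0.00015950; data precision n/σ² = 12/92.69² = 0.00139674.
Posterior precision = 0.00015950 + 0.00139674 = 0.00155624, giving posterior SD = 1/√0.00155624 = 25.349.
Posterior mean = (0.00015950·346.47 + 0.00139674·263.45) / 0.00155624 = 271.959.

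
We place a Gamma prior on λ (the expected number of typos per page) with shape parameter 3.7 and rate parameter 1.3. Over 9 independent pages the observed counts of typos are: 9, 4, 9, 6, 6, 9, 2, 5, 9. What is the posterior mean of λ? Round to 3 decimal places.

Total count ∑xᵢ = 59 over n = 9 pages.
Gamma is conjugate to the Poisson likelihood: posterior is Gamma(shape = 3.7+59 = 62.7, rate = 1.3+9 = 10.3).
E[λ | data] = 62.7/10.3 = 6.087.

Posterior mean ≈ 6.087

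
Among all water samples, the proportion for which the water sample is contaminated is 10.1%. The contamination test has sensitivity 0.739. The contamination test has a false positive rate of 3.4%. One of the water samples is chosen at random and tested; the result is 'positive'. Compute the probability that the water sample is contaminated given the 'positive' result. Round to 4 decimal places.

P(H | E) ≈ 0.7095

Let H be the event that the water sample is contaminated. P(H) = 0.101, so P(¬H) = 0.899. With E the 'positive' result, P(E|H) = 0.739 and P(E|¬H) = 0.034.
P(E) = 0.739·0.101 + 0.034·0.899 = 0.074639 + 0.030566 = 0.10520.
By Bayes' theorem, P(H|E) = 0.074639 / 0.10520 = 0.7095.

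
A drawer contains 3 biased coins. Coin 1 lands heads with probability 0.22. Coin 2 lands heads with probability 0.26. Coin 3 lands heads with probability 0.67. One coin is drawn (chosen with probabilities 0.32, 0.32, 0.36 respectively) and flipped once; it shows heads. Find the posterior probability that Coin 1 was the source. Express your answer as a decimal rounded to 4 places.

Tabulate prior·likelihood by source: [1] prior 0.32, lik 0.22, product 0.07040; [2] prior 0.32, lik 0.26, product 0.08320; [3] prior 0.36, lik 0.67, product 0.2412.
Normalizing constant = 0.39480; the posterior for Coin 1 is its product over the sum, 0.07040/0.39480 = 0.1783.

Posterior probability ≈ 0.1783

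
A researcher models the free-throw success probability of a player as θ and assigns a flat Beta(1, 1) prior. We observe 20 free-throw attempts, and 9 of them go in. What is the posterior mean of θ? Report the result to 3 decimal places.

The binomial likelihood is conjugate to the Beta prior: with 9 successes and 11 failures, the posterior is Beta(1+9, 1+11) = Beta(10, 12).
E[θ | data] = 10/(10+12) = 0.455.

Posterior mean ≈ 0.455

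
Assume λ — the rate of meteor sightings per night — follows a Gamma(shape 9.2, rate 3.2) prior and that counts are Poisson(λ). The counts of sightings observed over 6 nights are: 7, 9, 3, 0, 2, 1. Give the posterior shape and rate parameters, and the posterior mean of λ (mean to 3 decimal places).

The Poisson likelihood adds the total count to the shape and the number of exposure periods to the rate. Here ∑xᵢ = 22 and n = 6, so shape 9.2→31.2 and rate 3.2→9.2.
Posterior mean = shape/rate = 31.2/9.2 = 3.391.

Posterior: Gamma(shape=31.2, rate=9.2); mean ≈ 3.391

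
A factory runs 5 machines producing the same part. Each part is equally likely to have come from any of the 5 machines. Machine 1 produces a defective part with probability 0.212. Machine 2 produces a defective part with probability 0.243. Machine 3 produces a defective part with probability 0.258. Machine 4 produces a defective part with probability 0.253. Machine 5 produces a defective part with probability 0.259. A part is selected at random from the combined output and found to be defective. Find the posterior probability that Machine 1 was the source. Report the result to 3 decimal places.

Posterior probability ≈ 0.173

Tabulate prior·likelihood by source: [1] prior 0.2, lik 0.212, product 0.04240; [2] prior 0.2, lik 0.243, product 0.04860; [3] prior 0.2, lik 0.258, product 0.05160; [4] prior 0.2, lik 0.253, product 0.05060; [5] prior 0.2, lik 0.259, product 0.05180.
Normalizing constant = 0.24500; the posterior for Machine 1 is its product over the sum, 0.04240/0.24500 = 0.173.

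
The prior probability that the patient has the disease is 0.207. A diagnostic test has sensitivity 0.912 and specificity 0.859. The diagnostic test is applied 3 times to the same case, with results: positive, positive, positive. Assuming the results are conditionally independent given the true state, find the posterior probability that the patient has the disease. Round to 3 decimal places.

Let H be the event that the patient has the disease; start with P(H) = 0.207. P('positive'|H) = 0.912, P('positive'|¬H) = 0.141.
Update on result 1 ('positive'): P(H) ← 0.912·0.2070 / (0.912·0.2070 + 0.141·0.7930) = 0.18878/0.30060 = 0.6280.
Update on result 2 ('positive'): P(H) ← 0.912·0.6280 / (0.912·0.6280 + 0.141·0.3720) = 0.57276/0.62521 = 0.9161.
Update on result 3 ('positive'): P(H) ← 0.912·0.9161 / (0.912·0.9161 + 0.141·0.0839) = 0.83549/0.84732 = 0.9860.

Posterior P(H) ≈ 0.986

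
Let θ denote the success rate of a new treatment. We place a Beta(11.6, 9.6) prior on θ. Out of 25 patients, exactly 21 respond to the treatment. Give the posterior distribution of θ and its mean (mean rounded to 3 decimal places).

Posterior: Beta(32.6, 13.6); mean ≈ 0.706

Observing 21 successes and 4 failures updates Beta(11.6, 9.6) by adding the success and failure counts to the two shape parameters: α = 11.6+21 = 32.6, β = 9.6+4 = 13.6.
Posterior mean = α/(α+β) = 32.6/46.2 = 0.706.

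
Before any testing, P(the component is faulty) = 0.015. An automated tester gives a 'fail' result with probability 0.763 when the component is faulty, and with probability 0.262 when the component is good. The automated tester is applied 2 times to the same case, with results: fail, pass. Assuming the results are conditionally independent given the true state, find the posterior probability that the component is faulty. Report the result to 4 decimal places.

Let H be the event that the component is faulty; start with P(H) = 0.015. P('fail'|H) = 0.763, P('fail'|¬H) = 0.262.
Update on result 1 ('fail'): P(H) ← 0.763·0.0150 / (0.763·0.0150 + 0.262·0.9850) = 0.011445/0.26952 = 0.0425.
Update on result 2 ('pass'): P(H) ← 0.237·0.0425 / (0.237·0.0425 + 0.738·0.9575) = 0.010064/0.71672 = 0.0140.

Posterior P(H) ≈ 0.0140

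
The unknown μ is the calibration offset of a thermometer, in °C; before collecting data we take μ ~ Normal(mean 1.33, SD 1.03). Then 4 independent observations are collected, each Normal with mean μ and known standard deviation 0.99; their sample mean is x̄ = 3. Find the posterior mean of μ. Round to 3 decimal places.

With known σ, the Normal prior is conjugate. Weight on the data is w = (n/σ²)/(n/σ² + 1/τ₀²) = 4.08122/(4.08122+0.942596) = 0.81237.
Posterior mean = w·x̄ + (1−w)·μ₀ = 0.81237·3 + 0.18763·1.33 = 2.687.

Posterior mean ≈ 2.687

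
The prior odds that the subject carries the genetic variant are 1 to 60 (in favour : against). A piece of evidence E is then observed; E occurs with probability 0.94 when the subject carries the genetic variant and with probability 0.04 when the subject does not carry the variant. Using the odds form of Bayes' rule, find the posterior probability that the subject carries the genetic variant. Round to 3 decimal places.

Posterior probability ≈ 0.281

Prior odds = 1/60 = 0.016667. In log-odds, ln(0.016667) = -4.0943.
Add log likelihood ratio: ln(23.500) = 3.1570.
Posterior log-odds = -0.93734, so posterior odds = exp(-0.93734) = 0.39167. Converting, P(H|E) = 0.39167/1.3917 = 0.281.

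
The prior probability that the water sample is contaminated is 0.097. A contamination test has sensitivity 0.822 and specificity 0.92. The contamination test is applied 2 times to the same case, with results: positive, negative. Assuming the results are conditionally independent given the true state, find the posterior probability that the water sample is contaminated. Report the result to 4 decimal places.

Let H be the event that the water sample is contaminated; start with P(H) = 0.097. P('positive'|H) = 0.822, P('positive'|¬H) = 0.08.
Update on result 1 ('positive'): P(H) ← 0.822·0.0970 / (0.822·0.0970 + 0.08·0.9030) = 0.079734/0.15197 = 0.5247.
Update on result 2 ('negative'): P(H) ← 0.178·0.5247 / (0.178·0.5247 + 0.92·0.4753) = 0.093389/0.53071 = 0.1760.

Posterior P(H) ≈ 0.1760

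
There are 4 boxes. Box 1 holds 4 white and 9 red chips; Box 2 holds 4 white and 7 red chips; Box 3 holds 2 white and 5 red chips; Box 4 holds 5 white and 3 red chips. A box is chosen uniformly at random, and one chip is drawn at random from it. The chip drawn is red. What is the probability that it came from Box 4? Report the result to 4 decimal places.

Posterior probability ≈ 0.1551

Tabulate prior·likelihood by source: [1] prior 0.25, lik 0.6923, product 0.1731; [2] prior 0.25, lik 0.6364, product 0.1591; [3] prior 0.25, lik 0.7143, product 0.1786; [4] prior 0.25, lik 0.375, product 0.09375.
Normalizing constant = 0.60449; the posterior for Box 4 is its product over the sum, 0.09375/0.60449 = 0.1551.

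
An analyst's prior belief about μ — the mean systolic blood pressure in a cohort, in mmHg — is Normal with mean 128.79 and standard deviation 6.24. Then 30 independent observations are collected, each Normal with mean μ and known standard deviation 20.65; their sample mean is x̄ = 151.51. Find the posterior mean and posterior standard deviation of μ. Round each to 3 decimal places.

Posterior mean ≈ 145.434; posterior SD ≈ 3.227

Prior precision 1/τ₀² = 1/6.24² = 0.0256821; data precision n/σ² = 30/20.65² = 0.0703528.
Posterior precision = 0.0256821 + 0.0703528 = 0.0960349, giving posterior SD = 1/√0.0960349 = 3.227.
Posterior mean = (0.0256821·128.79 + 0.0703528·151.51) / 0.0960349 = 145.434.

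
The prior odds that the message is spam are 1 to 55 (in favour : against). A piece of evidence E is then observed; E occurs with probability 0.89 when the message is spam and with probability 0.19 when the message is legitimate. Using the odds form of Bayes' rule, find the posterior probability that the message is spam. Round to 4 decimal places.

Posterior probability ≈ 0.0785

Prior odds = 1/55 = 0.018182.
Likelihood ratio for E = 0.89/0.19 = 4.6842.
Posterior odds = prior odds × LR = 0.085167.
Posterior probability = odds/(1+odds) = 0.085167/1.0852 = 0.0785.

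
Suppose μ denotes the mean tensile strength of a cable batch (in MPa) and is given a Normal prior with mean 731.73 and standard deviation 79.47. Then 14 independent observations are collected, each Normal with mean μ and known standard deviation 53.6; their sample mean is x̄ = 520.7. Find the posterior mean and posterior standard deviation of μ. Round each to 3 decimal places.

Posterior mean ≈ 527.341; posterior SD ≈ 14.098

Prior precision 1/τ₀² = 1/79.47² = 0.00015834; data precision n/σ² = 14/53.6² = 0.00487302.
Posterior precision = 0.00015834 + 0.00487302 = 0.00503136, giving posterior SD = 1/√0.00503136 = 14.098.
Posterior mean = (0.00015834·731.73 + 0.00487302·520.7) / 0.00503136 = 527.341.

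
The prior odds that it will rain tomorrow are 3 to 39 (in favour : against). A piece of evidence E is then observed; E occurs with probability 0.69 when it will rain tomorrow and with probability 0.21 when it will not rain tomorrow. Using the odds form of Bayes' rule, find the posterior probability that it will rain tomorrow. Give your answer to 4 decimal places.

Prior odds = 3/39 = 0.076923. In log-odds, ln(0.076923) = -2.5649.
Add log likelihood ratio: ln(3.2857) = 1.1896.
Posterior log-odds = -1.3754, so posterior odds = exp(-1.3754) = 0.25275. Converting, P(H|E) = 0.25275/1.2527 = 0.2018.

Posterior probability ≈ 0.2018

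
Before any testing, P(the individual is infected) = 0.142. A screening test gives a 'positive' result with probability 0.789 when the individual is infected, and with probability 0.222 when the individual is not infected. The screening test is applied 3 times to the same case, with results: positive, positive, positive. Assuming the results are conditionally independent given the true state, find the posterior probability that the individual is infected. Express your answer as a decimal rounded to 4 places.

With H the event that the individual is infected, the joint likelihood of the observed sequence is P(data|H) = 0.789·0.789·0.789 = 0.49117 and P(data|¬H) = 0.222·0.222·0.222 = 0.010941.
Bayes: P(H|data) = 0.142·0.49117 / (0.142·0.49117 + 0.858·0.010941) = 0.069746/0.079133 = 0.8814.

Posterior P(H) ≈ 0.8814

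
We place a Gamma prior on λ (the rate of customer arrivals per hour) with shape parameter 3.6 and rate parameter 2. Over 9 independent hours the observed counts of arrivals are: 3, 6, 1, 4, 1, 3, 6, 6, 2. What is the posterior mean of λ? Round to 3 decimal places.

The Poisson likelihood adds the total count to the shape and the number of exposure periods to the rate. Here ∑xᵢ = 32 and n = 9, so shape 3.6→35.6 and rate 2→11.
Posterior mean = shape/rate = 35.6/11 = 3.236.

Posterior mean ≈ 3.236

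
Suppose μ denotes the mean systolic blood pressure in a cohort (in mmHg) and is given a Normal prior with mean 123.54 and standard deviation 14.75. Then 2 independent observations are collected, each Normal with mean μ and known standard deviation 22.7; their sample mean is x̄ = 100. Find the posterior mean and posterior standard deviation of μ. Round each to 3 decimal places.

Prior precision 1/τ₀² = 1/14.75² = 0.00459638; data precision n/σ² = 2/22.7² = 0.00388131.
Posterior precision = 0.00459638 + 0.00388131 = 0.00847769, giving posterior SD = 1/√0.00847769 = 10.861.
Posterior mean = (0.00459638·123.54 + 0.00388131·100) / 0.00847769 = 112.763.

Posterior mean ≈ 112.763; posterior SD ≈ 10.861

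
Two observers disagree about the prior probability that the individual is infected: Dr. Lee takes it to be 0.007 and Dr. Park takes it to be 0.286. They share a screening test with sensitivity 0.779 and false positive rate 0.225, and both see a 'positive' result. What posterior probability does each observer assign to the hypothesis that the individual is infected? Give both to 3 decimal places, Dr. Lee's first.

Dr. Lee: 0.024; Dr. Park: 0.581

P('+'|H) = 0.779, P('+'|¬H) = 0.225.
Dr. Lee: numerator 0.779·0.007 = 0.0054530; evidence = 0.0054530+0.225·0.993 = 0.22888; posterior = 0.024.
Dr. Park: numerator 0.779·0.286 = 0.22279; evidence = 0.22279+0.225·0.714 = 0.38344; posterior = 0.581.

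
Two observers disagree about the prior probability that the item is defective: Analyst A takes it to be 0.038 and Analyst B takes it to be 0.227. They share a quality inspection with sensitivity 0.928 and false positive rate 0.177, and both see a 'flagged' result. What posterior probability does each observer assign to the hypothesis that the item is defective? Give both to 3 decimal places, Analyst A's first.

P('+'|H) = 0.928, P('+'|¬H) = 0.177.
Analyst A: numerator 0.928·0.038 = 0.035264; evidence = 0.035264+0.177·0.962 = 0.20554; posterior = 0.172.
Analyst B: numerator 0.928·0.227 = 0.21066; evidence = 0.21066+0.177·0.773 = 0.34748; posterior = 0.606.

Analyst A: 0.172; Analyst B: 0.606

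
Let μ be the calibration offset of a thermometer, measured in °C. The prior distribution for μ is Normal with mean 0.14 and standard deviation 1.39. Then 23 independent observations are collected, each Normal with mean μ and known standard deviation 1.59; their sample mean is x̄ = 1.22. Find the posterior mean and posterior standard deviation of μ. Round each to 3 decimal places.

Posterior mean ≈ 1.162; posterior SD ≈ 0.322

Prior precision 1/τ₀² = 1/1.39² = 0.517572; data precision n/σ² = 23/1.59² = 9.09774.
Posterior precision = 0.517572 + 9.09774 = 9.61531, giving posterior SD = 1/√9.61531 = 0.322.
Posterior mean = (0.517572·0.14 + 9.09774·1.22) / 9.61531 = 1.162.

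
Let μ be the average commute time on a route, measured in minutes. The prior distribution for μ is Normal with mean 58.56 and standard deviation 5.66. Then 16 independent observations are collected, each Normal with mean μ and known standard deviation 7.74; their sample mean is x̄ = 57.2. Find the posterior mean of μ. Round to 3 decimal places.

Prior precision 1/τ₀² = 1/5.66² = 0.0312153; data precision n/σ² = 16/7.74² = 0.267078.
Posterior precision = 0.0312153 + 0.267078 = 0.298293.
Posterior mean = (0.0312153·58.56 + 0.267078·57.2) / 0.298293 = 57.342.

Posterior mean ≈ 57.342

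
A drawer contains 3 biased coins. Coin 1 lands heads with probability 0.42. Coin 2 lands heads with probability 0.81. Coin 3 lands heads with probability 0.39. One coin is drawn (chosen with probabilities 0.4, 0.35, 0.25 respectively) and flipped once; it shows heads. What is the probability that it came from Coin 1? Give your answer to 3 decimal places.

Tabulate prior·likelihood by source: [1] prior 0.4, lik 0.42, product 0.1680; [2] prior 0.35, lik 0.81, product 0.2835; [3] prior 0.25, lik 0.39, product 0.09750.
Normalizing constant = 0.54900; the posterior for Coin 1 is its product over the sum, 0.1680/0.54900 = 0.306.

Posterior probability ≈ 0.306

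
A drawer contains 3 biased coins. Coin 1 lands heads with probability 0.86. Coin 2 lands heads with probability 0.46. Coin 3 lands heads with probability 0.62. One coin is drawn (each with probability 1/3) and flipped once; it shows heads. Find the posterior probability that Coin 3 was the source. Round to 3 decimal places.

P(heads|C1) = 0.86; P(heads|C2) = 0.46; P(heads|C3) = 0.62.
Prior × likelihood for each source: 0.333333·0.86=0.2867, 0.333333·0.46=0.1533, 0.333333·0.62=0.2067. Summing gives P(heads) = 0.64667.
P(Coin 3 | heads) = 0.2067 / 0.64667 = 0.320.

Posterior probability ≈ 0.320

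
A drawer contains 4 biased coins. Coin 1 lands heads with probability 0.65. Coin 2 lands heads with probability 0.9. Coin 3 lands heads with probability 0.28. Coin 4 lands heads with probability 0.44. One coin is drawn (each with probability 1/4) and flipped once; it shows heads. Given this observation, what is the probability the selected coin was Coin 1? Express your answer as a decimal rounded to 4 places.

Tabulate prior·likelihood by source: [1] prior 0.25, lik 0.65, product 0.1625; [2] prior 0.25, lik 0.9, product 0.2250; [3] prior 0.25, lik 0.28, product 0.07000; [4] prior 0.25, lik 0.44, product 0.1100.
Normalizing constant = 0.56750; the posterior for Coin 1 is its product over the sum, 0.1625/0.56750 = 0.2863.

Posterior probability ≈ 0.2863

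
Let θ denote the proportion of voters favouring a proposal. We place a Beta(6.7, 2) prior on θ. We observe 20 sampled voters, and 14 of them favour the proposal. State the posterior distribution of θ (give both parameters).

Posterior: Beta(20.7, 8)

The binomial likelihood is conjugate to the Beta prior: with 14 successes and 6 failures, the posterior is Beta(6.7+14, 2+6) = Beta(20.7, 8).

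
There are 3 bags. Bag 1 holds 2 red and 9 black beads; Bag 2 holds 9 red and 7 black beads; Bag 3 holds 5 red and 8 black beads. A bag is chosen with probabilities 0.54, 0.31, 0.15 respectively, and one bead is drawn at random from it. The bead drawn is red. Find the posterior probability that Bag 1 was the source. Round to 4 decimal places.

Posterior probability ≈ 0.2973

Tabulate prior·likelihood by source: [1] prior 0.54, lik 0.1818, product 0.09818; [2] prior 0.31, lik 0.5625, product 0.1744; [3] prior 0.15, lik 0.3846, product 0.05769.
Normalizing constant = 0.33025; the posterior for Bag 1 is its product over the sum, 0.09818/0.33025 = 0.2973.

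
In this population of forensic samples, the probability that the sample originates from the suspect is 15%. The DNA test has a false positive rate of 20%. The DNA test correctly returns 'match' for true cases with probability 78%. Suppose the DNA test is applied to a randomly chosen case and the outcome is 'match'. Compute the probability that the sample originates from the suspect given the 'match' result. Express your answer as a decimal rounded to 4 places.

P(H | E) ≈ 0.4077

Let H be the event that the sample originates from the suspect. P(H) = 0.15, so P(¬H) = 0.85. With E the 'match' result, P(E|H) = 0.78 and P(E|¬H) = 0.2.
P(E) = 0.78·0.15 + 0.2·0.85 = 0.11700 + 0.17000 = 0.28700.
By Bayes' theorem, P(H|E) = 0.11700 / 0.28700 = 0.4077.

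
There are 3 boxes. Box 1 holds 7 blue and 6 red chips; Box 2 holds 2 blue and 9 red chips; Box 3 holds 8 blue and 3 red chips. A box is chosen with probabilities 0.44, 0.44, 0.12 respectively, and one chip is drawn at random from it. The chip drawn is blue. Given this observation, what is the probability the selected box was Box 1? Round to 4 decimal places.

Tabulate prior·likelihood by source: [1] prior 0.44, lik 0.5385, product 0.2369; [2] prior 0.44, lik 0.1818, product 0.08000; [3] prior 0.12, lik 0.7273, product 0.08727.
Normalizing constant = 0.40420; the posterior for Box 1 is its product over the sum, 0.2369/0.40420 = 0.5862.

Posterior probability ≈ 0.5862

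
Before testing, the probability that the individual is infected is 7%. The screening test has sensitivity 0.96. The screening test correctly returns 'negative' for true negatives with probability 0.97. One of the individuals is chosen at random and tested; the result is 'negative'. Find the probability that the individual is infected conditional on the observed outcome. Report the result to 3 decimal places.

P(H | E) ≈ 0.003

Write H for 'the individual is infected'. Prior odds H:¬H = 0.07/0.93 = 0.075269. For the 'negative' outcome, the likelihood ratio is 0.04/0.97 = 0.041237.
Posterior odds = 0.075269 × 0.041237 = 0.0031039, so P(H|E) = 0.0031039/(1+0.0031039) = 0.003.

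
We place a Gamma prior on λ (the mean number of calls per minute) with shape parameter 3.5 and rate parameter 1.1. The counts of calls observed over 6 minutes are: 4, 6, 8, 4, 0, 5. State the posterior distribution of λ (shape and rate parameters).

Posterior: Gamma(shape=30.5, rate=7.1)

Total count ∑xᵢ = 27 over n = 6 minutes.
Gamma is conjugate to the Poisson likelihood: posterior is Gamma(shape = 3.5+27 = 30.5, rate = 1.1+6 = 7.1).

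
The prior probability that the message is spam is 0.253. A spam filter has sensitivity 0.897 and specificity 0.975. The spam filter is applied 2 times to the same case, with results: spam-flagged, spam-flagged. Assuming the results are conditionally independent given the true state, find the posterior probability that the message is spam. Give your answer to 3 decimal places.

Posterior P(H) ≈ 0.998

With H the event that the message is spam, the joint likelihood of the observed sequence is P(data|H) = 0.897·0.897 = 0.80461 and P(data|¬H) = 0.025·0.025 = 0.00062500.
Bayes: P(H|data) = 0.253·0.80461 / (0.253·0.80461 + 0.747·0.00062500) = 0.20357/0.20403 = 0.9977.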